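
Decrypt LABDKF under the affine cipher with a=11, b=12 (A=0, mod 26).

The inverse of 11 mod 26 is 19, since 11·19=209≡1. Apply D(y)=19·(y−12) mod 26:
L(11): 19·(11−12)=-19≡7 → H
A(0): 19·(0−12)=-228≡6 → G
B(1): 19·(1−12)=-209≡25 → Z
D(3): 19·(3−12)=-171≡11 → L
K(10): 19·(10−12)=-38≡14 → O
F(5): 19·(5−12)=-133≡23 → X

HGZLOX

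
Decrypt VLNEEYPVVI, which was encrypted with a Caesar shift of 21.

AQSJJDUAAN

V(21): 21−21=0 → A
L(11): 11−21=-10≡16 → Q
N(13): 13−21=-8≡18 → S
E(4): 4−21=-17≡9 → J
E(4): 4−21=-17≡9 → J
Y(24): 24−21=3 → D
P(15): 15−21=-6≡20 → U
V(21): 21−21=0 → A
V(21): 21−21=0 → A
I(8): 8−21=-13≡13 → N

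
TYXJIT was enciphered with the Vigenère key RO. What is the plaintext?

Repeat the key across the ciphertext: RORORO
T(19)−R(17): 2 → C
Y(24)−O(14): 10 → K
X(23)−R(17): 6 → G
J(9)−O(14): -5≡21 → V
I(8)−R(17): -9≡17 → R
T(19)−O(14): 5 → F

CKGVRF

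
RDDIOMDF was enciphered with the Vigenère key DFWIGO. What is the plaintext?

OYHAIYAA

Repeat the key across the ciphertext: DFWIGODF
R(17)−D(3): 14 → O
D(3)−F(5): -2≡24 → Y
D(3)−W(22): -19≡7 → H
I(8)−I(8): 0 → A
O(14)−G(6): 8 → I
M(12)−O(14): -2≡24 → Y
D(3)−D(3): 0 → A
F(5)−F(5): 0 → A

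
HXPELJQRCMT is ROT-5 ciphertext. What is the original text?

CSKZGELMXHO

H(7): 7−5=2 → C
X(23): 23−5=18 → S
P(15): 15−5=10 → K
E(4): 4−5=-1≡25 → Z
L(11): 11−5=6 → G
J(9): 9−5=4 → E
Q(16): 16−5=11 → L
R(17): 17−5=12 → M
C(2): 2−5=-3≡23 → X
M(12): 12−5=7 → H
T(19): 19−5=14 → O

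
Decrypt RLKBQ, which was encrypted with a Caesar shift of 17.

R(17): 17−17=0 → A
L(11): 11−17=-6≡20 → U
K(10): 10−17=-7≡19 → T
B(1): 1−17=-16≡10 → K
Q(16): 16−17=-1≡25 → Z

AUTKZ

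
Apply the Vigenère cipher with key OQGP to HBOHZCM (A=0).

VRUWNSS

Repeat the key across the message: OQGPOQG
H(7)+O(14): 21 → V
B(1)+Q(16): 17 → R
O(14)+G(6): 20 → U
H(7)+P(15): 22 → W
Z(25)+O(14): 39≡13 → N
C(2)+Q(16): 18 → S
M(12)+G(6): 18 → S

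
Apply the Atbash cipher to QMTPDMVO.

JNGKWNEL

Q(16) → J(9)
M(12) → N(13)
T(19) → G(6)
P(15) → K(10)
D(3) → W(22)
M(12) → N(13)
V(21) → E(4)
O(14) → L(11)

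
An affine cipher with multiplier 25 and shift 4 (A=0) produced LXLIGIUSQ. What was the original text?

The inverse of 25 mod 26 is 25, since 25·25=625≡1. Apply D(y)=25·(y−4) mod 26:
L(11): 25·(11−4)=175≡19 → T
X(23): 25·(23−4)=475≡7 → H
L(11): 25·(11−4)=175≡19 → T
I(8): 25·(8−4)=100≡22 → W
G(6): 25·(6−4)=50≡24 → Y
I(8): 25·(8−4)=100≡22 → W
U(20): 25·(20−4)=400≡10 → K
S(18): 25·(18−4)=350≡12 → M
Q(16): 25·(16−4)=300≡14 → O

THTWYWKMO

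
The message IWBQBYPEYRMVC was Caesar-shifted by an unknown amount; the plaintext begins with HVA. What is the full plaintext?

HVAPAXODXQLUB

From the crib: I(8)−H(7)=1, so the shift is 1.
Subtract 1 from each ciphertext letter:
I(8): 8−1=7 → H
W(22): 22−1=21 → V
B(1): 1−1=0 → A
Q(16): 16−1=15 → P
B(1): 1−1=0 → A
Y(24): 24−1=23 → X
P(15): 15−1=14 → O
E(4): 4−1=3 → D
Y(24): 24−1=23 → X
R(17): 17−1=16 → Q
M(12): 12−1=11 → L
V(21): 21−1=20 → U
C(2): 2−1=1 → B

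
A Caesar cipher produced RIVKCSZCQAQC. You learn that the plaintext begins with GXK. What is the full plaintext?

From the crib: R(17)−G(6)=11, so the shift is 11.
Subtract 11 from each ciphertext letter:
R(17): 17−11=6 → G
I(8): 8−11=-3≡23 → X
V(21): 21−11=10 → K
K(10): 10−11=-1≡25 → Z
C(2): 2−11=-9≡17 → R
S(18): 18−11=7 → H
Z(25): 25−11=14 → O
C(2): 2−11=-9≡17 → R
Q(16): 16−11=5 → F
A(0): 0−11=-11≡15 → P
Q(16): 16−11=5 → F
C(2): 2−11=-9≡17 → R

GXKZRHORFPFR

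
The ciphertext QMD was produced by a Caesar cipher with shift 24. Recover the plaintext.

Q(16): 16−24=-8≡18 → S
M(12): 12−24=-12≡14 → O
D(3): 3−24=-21≡5 → F

SOF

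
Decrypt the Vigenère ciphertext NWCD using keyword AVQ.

Repeat the key across the ciphertext: AVQA
N(13)−A(0): 13 → N
W(22)−V(21): 1 → B
C(2)−Q(16): -14≡12 → M
D(3)−A(0): 3 → D

NBMD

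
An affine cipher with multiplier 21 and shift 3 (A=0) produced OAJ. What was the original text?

The inverse of 21 mod 26 is 5, since 21·5=105≡1. Apply D(y)=5·(y−3) mod 26:
O(14): 5·(14−3)=55≡3 → D
A(0): 5·(0−3)=-15≡11 → L
J(9): 5·(9−3)=30≡4 → E

DLE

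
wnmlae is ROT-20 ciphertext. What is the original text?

ctsrgk

w(22): 22−20=2 → c
n(13): 13−20=-7≡19 → t
m(12): 12−20=-8≡18 → s
l(11): 11−20=-9≡17 → r
a(0): 0−20=-20≡6 → g
e(4): 4−20=-16≡10 → k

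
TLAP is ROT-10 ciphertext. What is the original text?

T(19): 19−10=9 → J
L(11): 11−10=1 → B
A(0): 0−10=-10≡16 → Q
P(15): 15−10=5 → F

JBQF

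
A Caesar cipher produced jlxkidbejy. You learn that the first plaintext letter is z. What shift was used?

10

From the crib: j(9)−z(25)=-16≡10, so the shift is 10.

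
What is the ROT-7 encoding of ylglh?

y(24): 24+7=31≡5 → f
l(11): 11+7=18 → s
g(6): 6+7=13 → n
l(11): 11+7=18 → s
h(7): 7+7=14 → o

fsnso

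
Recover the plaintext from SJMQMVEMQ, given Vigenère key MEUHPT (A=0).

GFSJXCSIW

Repeat the key across the ciphertext: MEUHPTMEU
S(18)−M(12): 6 → G
J(9)−E(4): 5 → F
M(12)−U(20): -8≡18 → S
Q(16)−H(7): 9 → J
M(12)−P(15): -3≡23 → X
V(21)−T(19): 2 → C
E(4)−M(12): -8≡18 → S
M(12)−E(4): 8 → I
Q(16)−U(20): -4≡22 → W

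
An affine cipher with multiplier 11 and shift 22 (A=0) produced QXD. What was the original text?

QTD

The inverse of 11 mod 26 is 19, since 11·19=209≡1. Apply D(y)=19·(y−22) mod 26:
Q(16): 19·(16−22)=-114≡16 → Q
X(23): 19·(23−22)=19 → T
D(3): 19·(3−22)=-361≡3 → D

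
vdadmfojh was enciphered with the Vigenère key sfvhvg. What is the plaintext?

Repeat the key across the ciphertext: sfvhvgsfv
v(21)−s(18): 3 → d
d(3)−f(5): -2≡24 → y
a(0)−v(21): -21≡5 → f
d(3)−h(7): -4≡22 → w
m(12)−v(21): -9≡17 → r
f(5)−g(6): -1≡25 → z
o(14)−s(18): -4≡22 → w
j(9)−f(5): 4 → e
h(7)−v(21): -14≡12 → m

dyfwrzwem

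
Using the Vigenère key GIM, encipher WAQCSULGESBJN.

CICIAGROQYJVT

Repeat the key across the message: GIMGIMGIMGIMG
W(22)+G(6): 28≡2 → C
A(0)+I(8): 8 → I
Q(16)+M(12): 28≡2 → C
C(2)+G(6): 8 → I
S(18)+I(8): 26≡0 → A
U(20)+M(12): 32≡6 → G
L(11)+G(6): 17 → R
G(6)+I(8): 14 → O
E(4)+M(12): 16 → Q
S(18)+G(6): 24 → Y
B(1)+I(8): 9 → J
J(9)+M(12): 21 → V
N(13)+G(6): 19 → T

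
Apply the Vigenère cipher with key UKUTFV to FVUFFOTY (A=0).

ZFOYKJNI

Repeat the key across the message: UKUTFVUK
F(5)+U(20): 25 → Z
V(21)+K(10): 31≡5 → F
U(20)+U(20): 40≡14 → O
F(5)+T(19): 24 → Y
F(5)+F(5): 10 → K
O(14)+V(21): 35≡9 → J
T(19)+U(20): 39≡13 → N
Y(24)+K(10): 34≡8 → I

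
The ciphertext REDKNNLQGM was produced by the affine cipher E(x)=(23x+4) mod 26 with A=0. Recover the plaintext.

The inverse of 23 mod 26 is 17, since 23·17=391≡1. Apply D(y)=17·(y−4) mod 26:
R(17): 17·(17−4)=221≡13 → N
E(4): 17·(4−4)=0 → A
D(3): 17·(3−4)=-17≡9 → J
K(10): 17·(10−4)=102≡24 → Y
N(13): 17·(13−4)=153≡23 → X
N(13): 17·(13−4)=153≡23 → X
L(11): 17·(11−4)=119≡15 → P
Q(16): 17·(16−4)=204≡22 → W
G(6): 17·(6−4)=34≡8 → I
M(12): 17·(12−4)=136≡6 → G

NAJYXXPWIG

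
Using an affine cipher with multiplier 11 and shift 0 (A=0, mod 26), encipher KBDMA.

K(10): 11·10+0=110≡6 → G
B(1): 11·1+0=11 → L
D(3): 11·3+0=33≡7 → H
M(12): 11·12+0=132≡2 → C
A(0): 11·0+0=0 → A

GLHCA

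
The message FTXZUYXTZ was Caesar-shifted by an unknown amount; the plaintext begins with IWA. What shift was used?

23

From the crib: F(5)−I(8)=-3≡23, so the shift is 23.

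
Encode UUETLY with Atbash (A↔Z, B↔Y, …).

FFVGOB

U(20) → F(5)
U(20) → F(5)
E(4) → V(21)
T(19) → G(6)
L(11) → O(14)
Y(24) → B(1)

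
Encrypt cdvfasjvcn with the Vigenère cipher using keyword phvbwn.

rkqgwfycxo

Repeat the key across the message: phvbwnphvb
c(2)+p(15): 17 → r
d(3)+h(7): 10 → k
v(21)+v(21): 42≡16 → q
f(5)+b(1): 6 → g
a(0)+w(22): 22 → w
s(18)+n(13): 31≡5 → f
j(9)+p(15): 24 → y
v(21)+h(7): 28≡2 → c
c(2)+v(21): 23 → x
n(13)+b(1): 14 → o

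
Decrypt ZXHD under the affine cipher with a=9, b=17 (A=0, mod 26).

YSWK

The inverse of 9 mod 26 is 3, since 9·3=27≡1. Apply D(y)=3·(y−17) mod 26:
Z(25): 3·(25−17)=24 → Y
X(23): 3·(23−17)=18 → S
H(7): 3·(7−17)=-30≡22 → W
D(3): 3·(3−17)=-42≡10 → K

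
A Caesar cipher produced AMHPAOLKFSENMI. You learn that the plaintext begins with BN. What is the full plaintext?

From the crib: A(0)−B(1)=-1≡25, so the shift is 25.
Subtract 25 from each ciphertext letter:
A(0): 0−25=-25≡1 → B
M(12): 12−25=-13≡13 → N
H(7): 7−25=-18≡8 → I
P(15): 15−25=-10≡16 → Q
A(0): 0−25=-25≡1 → B
O(14): 14−25=-11≡15 → P
L(11): 11−25=-14≡12 → M
K(10): 10−25=-15≡11 → L
F(5): 5−25=-20≡6 → G
S(18): 18−25=-7≡19 → T
E(4): 4−25=-21≡5 → F
N(13): 13−25=-12≡14 → O
M(12): 12−25=-13≡13 → N
I(8): 8−25=-17≡9 → J

BNIQBPMLGTFONJ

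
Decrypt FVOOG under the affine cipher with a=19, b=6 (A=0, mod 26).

PJKKA

The inverse of 19 mod 26 is 11, since 19·11=209≡1. Apply D(y)=11·(y−6) mod 26:
F(5): 11·(5−6)=-11≡15 → P
V(21): 11·(21−6)=165≡9 → J
O(14): 11·(14−6)=88≡10 → K
O(14): 11·(14−6)=88≡10 → K
G(6): 11·(6−6)=0 → A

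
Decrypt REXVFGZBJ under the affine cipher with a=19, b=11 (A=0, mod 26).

The inverse of 19 mod 26 is 11, since 19·11=209≡1. Apply D(y)=11·(y−11) mod 26:
R(17): 11·(17−11)=66≡14 → O
E(4): 11·(4−11)=-77≡1 → B
X(23): 11·(23−11)=132≡2 → C
V(21): 11·(21−11)=110≡6 → G
F(5): 11·(5−11)=-66≡12 → M
G(6): 11·(6−11)=-55≡23 → X
Z(25): 11·(25−11)=154≡24 → Y
B(1): 11·(1−11)=-110≡20 → U
J(9): 11·(9−11)=-22≡4 → E

OBCGMXYUE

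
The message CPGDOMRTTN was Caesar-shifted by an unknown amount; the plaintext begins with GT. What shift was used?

22

From the crib: C(2)−G(6)=-4≡22, so the shift is 22.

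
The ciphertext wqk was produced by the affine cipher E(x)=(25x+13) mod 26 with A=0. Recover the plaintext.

rxd

The inverse of 25 mod 26 is 25, since 25·25=625≡1. Apply D(y)=25·(y−13) mod 26:
w(22): 25·(22−13)=225≡17 → r
q(16): 25·(16−13)=75≡23 → x
k(10): 25·(10−13)=-75≡3 → d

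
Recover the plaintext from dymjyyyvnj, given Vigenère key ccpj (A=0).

Repeat the key across the ciphertext: ccpjccpjcc
d(3)−c(2): 1 → b
y(24)−c(2): 22 → w
m(12)−p(15): -3≡23 → x
j(9)−j(9): 0 → a
y(24)−c(2): 22 → w
y(24)−c(2): 22 → w
y(24)−p(15): 9 → j
v(21)−j(9): 12 → m
n(13)−c(2): 11 → l
j(9)−c(2): 7 → h

bwxawwjmlh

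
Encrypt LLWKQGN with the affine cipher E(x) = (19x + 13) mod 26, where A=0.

OOPVFXA

L(11): 19·11+13=222≡14 → O
L(11): 19·11+13=222≡14 → O
W(22): 19·22+13=431≡15 → P
K(10): 19·10+13=203≡21 → V
Q(16): 19·16+13=317≡5 → F
G(6): 19·6+13=127≡23 → X
N(13): 19·13+13=260≡0 → A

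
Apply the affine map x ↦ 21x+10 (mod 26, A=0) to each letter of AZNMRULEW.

KPXCDOHQE

A(0): 21·0+10=10 → K
Z(25): 21·25+10=535≡15 → P
N(13): 21·13+10=283≡23 → X
M(12): 21·12+10=262≡2 → C
R(17): 21·17+10=367≡3 → D
U(20): 21·20+10=430≡14 → O
L(11): 21·11+10=241≡7 → H
E(4): 21·4+10=94≡16 → Q
W(22): 21·22+10=472≡4 → E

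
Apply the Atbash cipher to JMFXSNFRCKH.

J(9) → Q(16)
M(12) → N(13)
F(5) → U(20)
X(23) → C(2)
S(18) → H(7)
N(13) → M(12)
F(5) → U(20)
R(17) → I(8)
C(2) → X(23)
K(10) → P(15)
H(7) → S(18)

QNUCHMUIXPS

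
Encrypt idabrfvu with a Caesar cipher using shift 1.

jebcsgwv

i(8): 8+1=9 → j
d(3): 3+1=4 → e
a(0): 0+1=1 → b
b(1): 1+1=2 → c
r(17): 17+1=18 → s
f(5): 5+1=6 → g
v(21): 21+1=22 → w
u(20): 20+1=21 → v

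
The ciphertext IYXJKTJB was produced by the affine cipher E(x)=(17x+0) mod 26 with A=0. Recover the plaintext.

CGJZWVZX

The inverse of 17 mod 26 is 23, since 17·23=391≡1. Apply D(y)=23·(y−0) mod 26:
I(8): 23·(8−0)=184≡2 → C
Y(24): 23·(24−0)=552≡6 → G
X(23): 23·(23−0)=529≡9 → J
J(9): 23·(9−0)=207≡25 → Z
K(10): 23·(10−0)=230≡22 → W
T(19): 23·(19−0)=437≡21 → V
J(9): 23·(9−0)=207≡25 → Z
B(1): 23·(1−0)=23 → X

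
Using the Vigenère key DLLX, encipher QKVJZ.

TVGGC

Repeat the key across the message: DLLXD
Q(16)+D(3): 19 → T
K(10)+L(11): 21 → V
V(21)+L(11): 32≡6 → G
J(9)+X(23): 32≡6 → G
Z(25)+D(3): 28≡2 → C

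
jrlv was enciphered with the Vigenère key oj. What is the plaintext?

vixm

Repeat the key across the ciphertext: ojoj
j(9)−o(14): -5≡21 → v
r(17)−j(9): 8 → i
l(11)−o(14): -3≡23 → x
v(21)−j(9): 12 → m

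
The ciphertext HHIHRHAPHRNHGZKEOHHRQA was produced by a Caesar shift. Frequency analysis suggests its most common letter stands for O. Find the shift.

19

The most frequent ciphertext letter is H (appears 8 times).
H is position 7; O is position 14.
Shift = -7≡19.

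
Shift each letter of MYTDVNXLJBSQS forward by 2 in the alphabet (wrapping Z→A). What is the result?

OAVFXPZNLDUSU

M(12): 12+2=14 → O
Y(24): 24+2=26≡0 → A
T(19): 19+2=21 → V
D(3): 3+2=5 → F
V(21): 21+2=23 → X
N(13): 13+2=15 → P
X(23): 23+2=25 → Z
L(11): 11+2=13 → N
J(9): 9+2=11 → L
B(1): 1+2=3 → D
S(18): 18+2=20 → U
Q(16): 16+2=18 → S
S(18): 18+2=20 → U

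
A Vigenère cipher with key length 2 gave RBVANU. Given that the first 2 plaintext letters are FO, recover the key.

MN

Subtract each crib letter from the matching ciphertext letter (mod 26):
R(17)−F(5)=12 → M
B(1)−O(14)=-13≡13 → N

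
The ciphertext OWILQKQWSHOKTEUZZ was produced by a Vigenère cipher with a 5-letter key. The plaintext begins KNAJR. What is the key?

Subtract each crib letter from the matching ciphertext letter (mod 26):
O(14)−K(10)=4 → E
W(22)−N(13)=9 → J
I(8)−A(0)=8 → I
L(11)−J(9)=2 → C
Q(16)−R(17)=-1≡25 → Z

EJICZ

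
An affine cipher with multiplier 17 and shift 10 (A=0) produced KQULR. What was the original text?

The inverse of 17 mod 26 is 23, since 17·23=391≡1. Apply D(y)=23·(y−10) mod 26:
K(10): 23·(10−10)=0 → A
Q(16): 23·(16−10)=138≡8 → I
U(20): 23·(20−10)=230≡22 → W
L(11): 23·(11−10)=23 → X
R(17): 23·(17−10)=161≡5 → F

AIWXF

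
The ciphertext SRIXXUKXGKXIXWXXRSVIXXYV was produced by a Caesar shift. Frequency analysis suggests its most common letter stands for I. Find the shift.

15

The most frequent ciphertext letter is X (appears 9 times).
X is position 23; I is position 8.
Shift = 15.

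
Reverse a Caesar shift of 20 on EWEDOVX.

E(4): 4−20=-16≡10 → K
W(22): 22−20=2 → C
E(4): 4−20=-16≡10 → K
D(3): 3−20=-17≡9 → J
O(14): 14−20=-6≡20 → U
V(21): 21−20=1 → B
X(23): 23−20=3 → D

KCKJUBD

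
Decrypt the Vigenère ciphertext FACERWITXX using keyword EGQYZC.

Repeat the key across the ciphertext: EGQYZCEGQY
F(5)−E(4): 1 → B
A(0)−G(6): -6≡20 → U
C(2)−Q(16): -14≡12 → M
E(4)−Y(24): -20≡6 → G
R(17)−Z(25): -8≡18 → S
W(22)−C(2): 20 → U
I(8)−E(4): 4 → E
T(19)−G(6): 13 → N
X(23)−Q(16): 7 → H
X(23)−Y(24): -1≡25 → Z

BUMGSUENHZ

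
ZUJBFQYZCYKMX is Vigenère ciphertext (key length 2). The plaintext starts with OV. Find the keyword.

LZ

Subtract each crib letter from the matching ciphertext letter (mod 26):
Z(25)−O(14)=11 → L
U(20)−V(21)=-1≡25 → Z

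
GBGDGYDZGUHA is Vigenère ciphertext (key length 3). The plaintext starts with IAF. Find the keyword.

YBB

Subtract each crib letter from the matching ciphertext letter (mod 26):
G(6)−I(8)=-2≡24 → Y
B(1)−A(0)=1 → B
G(6)−F(5)=1 → B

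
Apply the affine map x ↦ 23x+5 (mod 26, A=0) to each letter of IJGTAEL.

I(8): 23·8+5=189≡7 → H
J(9): 23·9+5=212≡4 → E
G(6): 23·6+5=143≡13 → N
T(19): 23·19+5=442≡0 → A
A(0): 23·0+5=5 → F
E(4): 23·4+5=97≡19 → T
L(11): 23·11+5=258≡24 → Y

HENAFTY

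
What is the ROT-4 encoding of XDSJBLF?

BHWNFPJ

X(23): 23+4=27≡1 → B
D(3): 3+4=7 → H
S(18): 18+4=22 → W
J(9): 9+4=13 → N
B(1): 1+4=5 → F
L(11): 11+4=15 → P
F(5): 5+4=9 → J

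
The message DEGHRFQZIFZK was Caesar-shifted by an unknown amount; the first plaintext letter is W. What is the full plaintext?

WXZAKYJSBYSD

From the crib: D(3)−W(22)=-19≡7, so the shift is 7.
Subtract 7 from each ciphertext letter:
D(3): 3−7=-4≡22 → W
E(4): 4−7=-3≡23 → X
G(6): 6−7=-1≡25 → Z
H(7): 7−7=0 → A
R(17): 17−7=10 → K
F(5): 5−7=-2≡24 → Y
Q(16): 16−7=9 → J
Z(25): 25−7=18 → S
I(8): 8−7=1 → B
F(5): 5−7=-2≡24 → Y
Z(25): 25−7=18 → S
K(10): 10−7=3 → D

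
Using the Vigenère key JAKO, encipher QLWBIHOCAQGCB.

ZLGPRHYQJQQQK

Repeat the key across the message: JAKOJAKOJAKOJ
Q(16)+J(9): 25 → Z
L(11)+A(0): 11 → L
W(22)+K(10): 32≡6 → G
B(1)+O(14): 15 → P
I(8)+J(9): 17 → R
H(7)+A(0): 7 → H
O(14)+K(10): 24 → Y
C(2)+O(14): 16 → Q
A(0)+J(9): 9 → J
Q(16)+A(0): 16 → Q
G(6)+K(10): 16 → Q
C(2)+O(14): 16 → Q
B(1)+J(9): 10 → K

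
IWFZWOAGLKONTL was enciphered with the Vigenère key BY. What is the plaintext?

Repeat the key across the ciphertext: BYBYBYBYBYBYBY
I(8)−B(1): 7 → H
W(22)−Y(24): -2≡24 → Y
F(5)−B(1): 4 → E
Z(25)−Y(24): 1 → B
W(22)−B(1): 21 → V
O(14)−Y(24): -10≡16 → Q
A(0)−B(1): -1≡25 → Z
G(6)−Y(24): -18≡8 → I
L(11)−B(1): 10 → K
K(10)−Y(24): -14≡12 → M
O(14)−B(1): 13 → N
N(13)−Y(24): -11≡15 → P
T(19)−B(1): 18 → S
L(11)−Y(24): -13≡13 → N

HYEBVQZIKMNPSN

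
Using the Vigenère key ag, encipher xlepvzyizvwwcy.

xrevvfyozbwcce

Repeat the key across the message: agagagagagagag
x(23)+a(0): 23 → x
l(11)+g(6): 17 → r
e(4)+a(0): 4 → e
p(15)+g(6): 21 → v
v(21)+a(0): 21 → v
z(25)+g(6): 31≡5 → f
y(24)+a(0): 24 → y
i(8)+g(6): 14 → o
z(25)+a(0): 25 → z
v(21)+g(6): 27≡1 → b
w(22)+a(0): 22 → w
w(22)+g(6): 28≡2 → c
c(2)+a(0): 2 → c
y(24)+g(6): 30≡4 → e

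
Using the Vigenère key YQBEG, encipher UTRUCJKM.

Repeat the key across the message: YQBEGYQB
U(20)+Y(24): 44≡18 → S
T(19)+Q(16): 35≡9 → J
R(17)+B(1): 18 → S
U(20)+E(4): 24 → Y
C(2)+G(6): 8 → I
J(9)+Y(24): 33≡7 → H
K(10)+Q(16): 26≡0 → A
M(12)+B(1): 13 → N

SJSYIHAN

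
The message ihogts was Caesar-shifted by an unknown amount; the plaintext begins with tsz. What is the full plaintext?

From the crib: i(8)−t(19)=-11≡15, so the shift is 15.
Subtract 15 from each ciphertext letter:
i(8): 8−15=-7≡19 → t
h(7): 7−15=-8≡18 → s
o(14): 14−15=-1≡25 → z
g(6): 6−15=-9≡17 → r
t(19): 19−15=4 → e
s(18): 18−15=3 → d

tszred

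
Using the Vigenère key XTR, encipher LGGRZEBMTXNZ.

IZXOSVYFKUGQ

Repeat the key across the message: XTRXTRXTRXTR
L(11)+X(23): 34≡8 → I
G(6)+T(19): 25 → Z
G(6)+R(17): 23 → X
R(17)+X(23): 40≡14 → O
Z(25)+T(19): 44≡18 → S
E(4)+R(17): 21 → V
B(1)+X(23): 24 → Y
M(12)+T(19): 31≡5 → F
T(19)+R(17): 36≡10 → K
X(23)+X(23): 46≡20 → U
N(13)+T(19): 32≡6 → G
Z(25)+R(17): 42≡16 → Q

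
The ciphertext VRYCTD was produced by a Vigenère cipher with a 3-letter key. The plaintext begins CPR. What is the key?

TCH

Subtract each crib letter from the matching ciphertext letter (mod 26):
V(21)−C(2)=19 → T
R(17)−P(15)=2 → C
Y(24)−R(17)=7 → H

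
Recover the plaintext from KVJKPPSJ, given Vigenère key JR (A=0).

BEATGYJS

Repeat the key across the ciphertext: JRJRJRJR
K(10)−J(9): 1 → B
V(21)−R(17): 4 → E
J(9)−J(9): 0 → A
K(10)−R(17): -7≡19 → T
P(15)−J(9): 6 → G
P(15)−R(17): -2≡24 → Y
S(18)−J(9): 9 → J
J(9)−R(17): -8≡18 → S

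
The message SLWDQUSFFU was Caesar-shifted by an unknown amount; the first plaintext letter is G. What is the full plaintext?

From the crib: S(18)−G(6)=12, so the shift is 12.
Subtract 12 from each ciphertext letter:
S(18): 18−12=6 → G
L(11): 11−12=-1≡25 → Z
W(22): 22−12=10 → K
D(3): 3−12=-9≡17 → R
Q(16): 16−12=4 → E
U(20): 20−12=8 → I
S(18): 18−12=6 → G
F(5): 5−12=-7≡19 → T
F(5): 5−12=-7≡19 → T
U(20): 20−12=8 → I

GZKREIGTTI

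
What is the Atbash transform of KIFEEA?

K(10) → P(15)
I(8) → R(17)
F(5) → U(20)
E(4) → V(21)
E(4) → V(21)
A(0) → Z(25)

PRUVVZ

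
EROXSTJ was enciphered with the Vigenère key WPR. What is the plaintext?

ICXBDCN

Repeat the key across the ciphertext: WPRWPRW
E(4)−W(22): -18≡8 → I
R(17)−P(15): 2 → C
O(14)−R(17): -3≡23 → X
X(23)−W(22): 1 → B
S(18)−P(15): 3 → D
T(19)−R(17): 2 → C
J(9)−W(22): -13≡13 → N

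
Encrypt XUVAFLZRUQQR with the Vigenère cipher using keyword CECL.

ZYXLHPBCWUSC

Repeat the key across the message: CECLCECLCECL
X(23)+C(2): 25 → Z
U(20)+E(4): 24 → Y
V(21)+C(2): 23 → X
A(0)+L(11): 11 → L
F(5)+C(2): 7 → H
L(11)+E(4): 15 → P
Z(25)+C(2): 27≡1 → B
R(17)+L(11): 28≡2 → C
U(20)+C(2): 22 → W
Q(16)+E(4): 20 → U
Q(16)+C(2): 18 → S
R(17)+L(11): 28≡2 → C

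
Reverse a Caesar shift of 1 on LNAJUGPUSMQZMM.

L(11): 11−1=10 → K
N(13): 13−1=12 → M
A(0): 0−1=-1≡25 → Z
J(9): 9−1=8 → I
U(20): 20−1=19 → T
G(6): 6−1=5 → F
P(15): 15−1=14 → O
U(20): 20−1=19 → T
S(18): 18−1=17 → R
M(12): 12−1=11 → L
Q(16): 16−1=15 → P
Z(25): 25−1=24 → Y
M(12): 12−1=11 → L
M(12): 12−1=11 → L

KMZITFOTRLPYLL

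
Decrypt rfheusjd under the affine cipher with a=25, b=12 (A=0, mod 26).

vhfisudj

The inverse of 25 mod 26 is 25, since 25·25=625≡1. Apply D(y)=25·(y−12) mod 26:
r(17): 25·(17−12)=125≡21 → v
f(5): 25·(5−12)=-175≡7 → h
h(7): 25·(7−12)=-125≡5 → f
e(4): 25·(4−12)=-200≡8 → i
u(20): 25·(20−12)=200≡18 → s
s(18): 25·(18−12)=150≡20 → u
j(9): 25·(9−12)=-75≡3 → d
d(3): 25·(3−12)=-225≡9 → j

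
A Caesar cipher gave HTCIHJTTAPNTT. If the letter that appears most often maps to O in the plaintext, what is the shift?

The most frequent ciphertext letter is T (appears 5 times).
T is position 19; O is position 14.
Shift = 5.

5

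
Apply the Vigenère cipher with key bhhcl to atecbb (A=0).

Repeat the key across the message: bhhclb
a(0)+b(1): 1 → b
t(19)+h(7): 26≡0 → a
e(4)+h(7): 11 → l
c(2)+c(2): 4 → e
b(1)+l(11): 12 → m
b(1)+b(1): 2 → c

balemc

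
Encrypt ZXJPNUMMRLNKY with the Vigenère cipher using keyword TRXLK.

Repeat the key across the message: TRXLKTRXLKTRX
Z(25)+T(19): 44≡18 → S
X(23)+R(17): 40≡14 → O
J(9)+X(23): 32≡6 → G
P(15)+L(11): 26≡0 → A
N(13)+K(10): 23 → X
U(20)+T(19): 39≡13 → N
M(12)+R(17): 29≡3 → D
M(12)+X(23): 35≡9 → J
R(17)+L(11): 28≡2 → C
L(11)+K(10): 21 → V
N(13)+T(19): 32≡6 → G
K(10)+R(17): 27≡1 → B
Y(24)+X(23): 47≡21 → V

SOGAXNDJCVGBV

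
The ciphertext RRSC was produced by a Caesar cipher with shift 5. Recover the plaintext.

MMNX

R(17): 17−5=12 → M
R(17): 17−5=12 → M
S(18): 18−5=13 → N
C(2): 2−5=-3≡23 → X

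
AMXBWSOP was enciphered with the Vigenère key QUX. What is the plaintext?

KSALCVYV

Repeat the key across the ciphertext: QUXQUXQU
A(0)−Q(16): -16≡10 → K
M(12)−U(20): -8≡18 → S
X(23)−X(23): 0 → A
B(1)−Q(16): -15≡11 → L
W(22)−U(20): 2 → C
S(18)−X(23): -5≡21 → V
O(14)−Q(16): -2≡24 → Y
P(15)−U(20): -5≡21 → V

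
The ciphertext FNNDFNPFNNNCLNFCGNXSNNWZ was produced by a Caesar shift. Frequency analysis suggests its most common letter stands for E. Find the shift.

9

The most frequent ciphertext letter is N (appears 10 times).
N is position 13; E is position 4.
Shift = 9.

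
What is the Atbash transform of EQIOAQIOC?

E(4) → V(21)
Q(16) → J(9)
I(8) → R(17)
O(14) → L(11)
A(0) → Z(25)
Q(16) → J(9)
I(8) → R(17)
O(14) → L(11)
C(2) → X(23)

VJRLZJRLX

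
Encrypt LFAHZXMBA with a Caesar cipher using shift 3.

L(11): 11+3=14 → O
F(5): 5+3=8 → I
A(0): 0+3=3 → D
H(7): 7+3=10 → K
Z(25): 25+3=28≡2 → C
X(23): 23+3=26≡0 → A
M(12): 12+3=15 → P
B(1): 1+3=4 → E
A(0): 0+3=3 → D

OIDKCAPED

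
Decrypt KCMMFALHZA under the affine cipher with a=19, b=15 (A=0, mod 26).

The inverse of 19 mod 26 is 11, since 19·11=209≡1. Apply D(y)=11·(y−15) mod 26:
K(10): 11·(10−15)=-55≡23 → X
C(2): 11·(2−15)=-143≡13 → N
M(12): 11·(12−15)=-33≡19 → T
M(12): 11·(12−15)=-33≡19 → T
F(5): 11·(5−15)=-110≡20 → U
A(0): 11·(0−15)=-165≡17 → R
L(11): 11·(11−15)=-44≡8 → I
H(7): 11·(7−15)=-88≡16 → Q
Z(25): 11·(25−15)=110≡6 → G
A(0): 11·(0−15)=-165≡17 → R

XNTTURIQGR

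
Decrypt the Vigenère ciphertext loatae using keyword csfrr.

jwvcjc

Repeat the key across the ciphertext: csfrrc
l(11)−c(2): 9 → j
o(14)−s(18): -4≡22 → w
a(0)−f(5): -5≡21 → v
t(19)−r(17): 2 → c
a(0)−r(17): -17≡9 → j
e(4)−c(2): 2 → c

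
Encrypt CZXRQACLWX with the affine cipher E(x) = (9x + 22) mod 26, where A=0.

C(2): 9·2+22=40≡14 → O
Z(25): 9·25+22=247≡13 → N
X(23): 9·23+22=229≡21 → V
R(17): 9·17+22=175≡19 → T
Q(16): 9·16+22=166≡10 → K
A(0): 9·0+22=22 → W
C(2): 9·2+22=40≡14 → O
L(11): 9·11+22=121≡17 → R
W(22): 9·22+22=220≡12 → M
X(23): 9·23+22=229≡21 → V

ONVTKWORMV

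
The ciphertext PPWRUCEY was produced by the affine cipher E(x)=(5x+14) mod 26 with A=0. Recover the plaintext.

The inverse of 5 mod 26 is 21, since 5·21=105≡1. Apply D(y)=21·(y−14) mod 26:
P(15): 21·(15−14)=21 → V
P(15): 21·(15−14)=21 → V
W(22): 21·(22−14)=168≡12 → M
R(17): 21·(17−14)=63≡11 → L
U(20): 21·(20−14)=126≡22 → W
C(2): 21·(2−14)=-252≡8 → I
E(4): 21·(4−14)=-210≡24 → Y
Y(24): 21·(24−14)=210≡2 → C

VVMLWIYC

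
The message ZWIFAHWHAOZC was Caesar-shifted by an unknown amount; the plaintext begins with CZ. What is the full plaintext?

From the crib: Z(25)−C(2)=23, so the shift is 23.
Subtract 23 from each ciphertext letter:
Z(25): 25−23=2 → C
W(22): 22−23=-1≡25 → Z
I(8): 8−23=-15≡11 → L
F(5): 5−23=-18≡8 → I
A(0): 0−23=-23≡3 → D
H(7): 7−23=-16≡10 → K
W(22): 22−23=-1≡25 → Z
H(7): 7−23=-16≡10 → K
A(0): 0−23=-23≡3 → D
O(14): 14−23=-9≡17 → R
Z(25): 25−23=2 → C
C(2): 2−23=-21≡5 → F

CZLIDKZKDRCF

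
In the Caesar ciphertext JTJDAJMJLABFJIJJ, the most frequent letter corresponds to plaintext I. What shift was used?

1

The most frequent ciphertext letter is J (appears 7 times).
J is position 9; I is position 8.
Shift = 1.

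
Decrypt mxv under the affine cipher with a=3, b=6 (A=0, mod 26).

cxf

The inverse of 3 mod 26 is 9, since 3·9=27≡1. Apply D(y)=9·(y−6) mod 26:
m(12): 9·(12−6)=54≡2 → c
x(23): 9·(23−6)=153≡23 → x
v(21): 9·(21−6)=135≡5 → f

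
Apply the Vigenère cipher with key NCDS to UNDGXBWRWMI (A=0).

Repeat the key across the message: NCDSNCDSNCD
U(20)+N(13): 33≡7 → H
N(13)+C(2): 15 → P
D(3)+D(3): 6 → G
G(6)+S(18): 24 → Y
X(23)+N(13): 36≡10 → K
B(1)+C(2): 3 → D
W(22)+D(3): 25 → Z
R(17)+S(18): 35≡9 → J
W(22)+N(13): 35≡9 → J
M(12)+C(2): 14 → O
I(8)+D(3): 11 → L

HPGYKDZJJOL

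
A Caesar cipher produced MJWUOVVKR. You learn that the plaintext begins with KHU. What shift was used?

2

From the crib: M(12)−K(10)=2, so the shift is 2.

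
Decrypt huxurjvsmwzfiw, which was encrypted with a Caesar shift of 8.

zmpmjbnkeorxao

h(7): 7−8=-1≡25 → z
u(20): 20−8=12 → m
x(23): 23−8=15 → p
u(20): 20−8=12 → m
r(17): 17−8=9 → j
j(9): 9−8=1 → b
v(21): 21−8=13 → n
s(18): 18−8=10 → k
m(12): 12−8=4 → e
w(22): 22−8=14 → o
z(25): 25−8=17 → r
f(5): 5−8=-3≡23 → x
i(8): 8−8=0 → a
w(22): 22−8=14 → o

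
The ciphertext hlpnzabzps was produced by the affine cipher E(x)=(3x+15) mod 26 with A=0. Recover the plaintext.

The inverse of 3 mod 26 is 9, since 3·9=27≡1. Apply D(y)=9·(y−15) mod 26:
h(7): 9·(7−15)=-72≡6 → g
l(11): 9·(11−15)=-36≡16 → q
p(15): 9·(15−15)=0 → a
n(13): 9·(13−15)=-18≡8 → i
z(25): 9·(25−15)=90≡12 → m
a(0): 9·(0−15)=-135≡21 → v
b(1): 9·(1−15)=-126≡4 → e
z(25): 9·(25−15)=90≡12 → m
p(15): 9·(15−15)=0 → a
s(18): 9·(18−15)=27≡1 → b

gqaimvemab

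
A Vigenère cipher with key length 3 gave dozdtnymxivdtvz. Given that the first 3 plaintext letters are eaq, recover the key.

zoj

Subtract each crib letter from the matching ciphertext letter (mod 26):
d(3)−e(4)=-1≡25 → z
o(14)−a(0)=14 → o
z(25)−q(16)=9 → j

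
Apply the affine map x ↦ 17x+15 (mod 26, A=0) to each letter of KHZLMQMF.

DEYULBLW

K(10): 17·10+15=185≡3 → D
H(7): 17·7+15=134≡4 → E
Z(25): 17·25+15=440≡24 → Y
L(11): 17·11+15=202≡20 → U
M(12): 17·12+15=219≡11 → L
Q(16): 17·16+15=287≡1 → B
M(12): 17·12+15=219≡11 → L
F(5): 17·5+15=100≡22 → W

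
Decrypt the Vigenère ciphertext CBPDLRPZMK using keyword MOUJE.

QNVUHFBFDG

Repeat the key across the ciphertext: MOUJEMOUJE
C(2)−M(12): -10≡16 → Q
B(1)−O(14): -13≡13 → N
P(15)−U(20): -5≡21 → V
D(3)−J(9): -6≡20 → U
L(11)−E(4): 7 → H
R(17)−M(12): 5 → F
P(15)−O(14): 1 → B
Z(25)−U(20): 5 → F
M(12)−J(9): 3 → D
K(10)−E(4): 6 → G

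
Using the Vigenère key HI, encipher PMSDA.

Repeat the key across the message: HIHIH
P(15)+H(7): 22 → W
M(12)+I(8): 20 → U
S(18)+H(7): 25 → Z
D(3)+I(8): 11 → L
A(0)+H(7): 7 → H

WUZLH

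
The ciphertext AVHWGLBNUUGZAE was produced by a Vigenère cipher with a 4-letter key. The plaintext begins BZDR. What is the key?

Subtract each crib letter from the matching ciphertext letter (mod 26):
A(0)−B(1)=-1≡25 → Z
V(21)−Z(25)=-4≡22 → W
H(7)−D(3)=4 → E
W(22)−R(17)=5 → F

ZWEF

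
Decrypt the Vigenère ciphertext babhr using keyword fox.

Repeat the key across the ciphertext: foxfo
b(1)−f(5): -4≡22 → w
a(0)−o(14): -14≡12 → m
b(1)−x(23): -22≡4 → e
h(7)−f(5): 2 → c
r(17)−o(14): 3 → d

wmecd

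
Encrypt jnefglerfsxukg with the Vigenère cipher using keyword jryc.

sechpcctojvwtx

Repeat the key across the message: jrycjrycjrycjr
j(9)+j(9): 18 → s
n(13)+r(17): 30≡4 → e
e(4)+y(24): 28≡2 → c
f(5)+c(2): 7 → h
g(6)+j(9): 15 → p
l(11)+r(17): 28≡2 → c
e(4)+y(24): 28≡2 → c
r(17)+c(2): 19 → t
f(5)+j(9): 14 → o
s(18)+r(17): 35≡9 → j
x(23)+y(24): 47≡21 → v
u(20)+c(2): 22 → w
k(10)+j(9): 19 → t
g(6)+r(17): 23 → x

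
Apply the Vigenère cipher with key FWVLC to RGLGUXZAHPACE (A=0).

Repeat the key across the message: FWVLCFWVLCFWV
R(17)+F(5): 22 → W
G(6)+W(22): 28≡2 → C
L(11)+V(21): 32≡6 → G
G(6)+L(11): 17 → R
U(20)+C(2): 22 → W
X(23)+F(5): 28≡2 → C
Z(25)+W(22): 47≡21 → V
A(0)+V(21): 21 → V
H(7)+L(11): 18 → S
P(15)+C(2): 17 → R
A(0)+F(5): 5 → F
C(2)+W(22): 24 → Y
E(4)+V(21): 25 → Z

WCGRWCVVSRFYZ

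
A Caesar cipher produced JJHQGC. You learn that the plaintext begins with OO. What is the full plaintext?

From the crib: J(9)−O(14)=-5≡21, so the shift is 21.
Subtract 21 from each ciphertext letter:
J(9): 9−21=-12≡14 → O
J(9): 9−21=-12≡14 → O
H(7): 7−21=-14≡12 → M
Q(16): 16−21=-5≡21 → V
G(6): 6−21=-15≡11 → L
C(2): 2−21=-19≡7 → H

OOMVLH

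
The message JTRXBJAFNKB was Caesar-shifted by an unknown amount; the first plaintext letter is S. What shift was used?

From the crib: J(9)−S(18)=-9≡17, so the shift is 17.

17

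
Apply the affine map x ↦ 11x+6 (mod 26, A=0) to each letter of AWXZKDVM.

A(0): 11·0+6=6 → G
W(22): 11·22+6=248≡14 → O
X(23): 11·23+6=259≡25 → Z
Z(25): 11·25+6=281≡21 → V
K(10): 11·10+6=116≡12 → M
D(3): 11·3+6=39≡13 → N
V(21): 11·21+6=237≡3 → D
M(12): 11·12+6=138≡8 → I

GOZVMNDI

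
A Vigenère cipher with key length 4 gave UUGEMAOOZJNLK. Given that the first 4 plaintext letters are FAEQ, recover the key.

PUCO

Subtract each crib letter from the matching ciphertext letter (mod 26):
U(20)−F(5)=15 → P
U(20)−A(0)=20 → U
G(6)−E(4)=2 → C
E(4)−Q(16)=-12≡14 → O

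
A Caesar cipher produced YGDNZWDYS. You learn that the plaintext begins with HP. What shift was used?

17

From the crib: Y(24)−H(7)=17, so the shift is 17.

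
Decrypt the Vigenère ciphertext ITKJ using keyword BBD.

HSHI

Repeat the key across the ciphertext: BBDB
I(8)−B(1): 7 → H
T(19)−B(1): 18 → S
K(10)−D(3): 7 → H
J(9)−B(1): 8 → I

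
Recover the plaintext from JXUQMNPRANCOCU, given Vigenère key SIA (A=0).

Repeat the key across the ciphertext: SIASIASIASIASI
J(9)−S(18): -9≡17 → R
X(23)−I(8): 15 → P
U(20)−A(0): 20 → U
Q(16)−S(18): -2≡24 → Y
M(12)−I(8): 4 → E
N(13)−A(0): 13 → N
P(15)−S(18): -3≡23 → X
R(17)−I(8): 9 → J
A(0)−A(0): 0 → A
N(13)−S(18): -5≡21 → V
C(2)−I(8): -6≡20 → U
O(14)−A(0): 14 → O
C(2)−S(18): -16≡10 → K
U(20)−I(8): 12 → M

RPUYENXJAVUOKM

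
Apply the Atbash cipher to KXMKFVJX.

PCNPUEQC

K(10) → P(15)
X(23) → C(2)
M(12) → N(13)
K(10) → P(15)
F(5) → U(20)
V(21) → E(4)
J(9) → Q(16)
X(23) → C(2)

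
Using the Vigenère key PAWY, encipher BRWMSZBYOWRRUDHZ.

Repeat the key across the message: PAWYPAWYPAWYPAWY
B(1)+P(15): 16 → Q
R(17)+A(0): 17 → R
W(22)+W(22): 44≡18 → S
M(12)+Y(24): 36≡10 → K
S(18)+P(15): 33≡7 → H
Z(25)+A(0): 25 → Z
B(1)+W(22): 23 → X
Y(24)+Y(24): 48≡22 → W
O(14)+P(15): 29≡3 → D
W(22)+A(0): 22 → W
R(17)+W(22): 39≡13 → N
R(17)+Y(24): 41≡15 → P
U(20)+P(15): 35≡9 → J
D(3)+A(0): 3 → D
H(7)+W(22): 29≡3 → D
Z(25)+Y(24): 49≡23 → X

QRSKHZXWDWNPJDDX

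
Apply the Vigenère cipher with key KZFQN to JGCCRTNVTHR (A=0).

Repeat the key across the message: KZFQNKZFQNK
J(9)+K(10): 19 → T
G(6)+Z(25): 31≡5 → F
C(2)+F(5): 7 → H
C(2)+Q(16): 18 → S
R(17)+N(13): 30≡4 → E
T(19)+K(10): 29≡3 → D
N(13)+Z(25): 38≡12 → M
V(21)+F(5): 26≡0 → A
T(19)+Q(16): 35≡9 → J
H(7)+N(13): 20 → U
R(17)+K(10): 27≡1 → B

TFHSEDMAJUB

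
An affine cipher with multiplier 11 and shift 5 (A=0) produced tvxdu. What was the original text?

The inverse of 11 mod 26 is 19, since 11·19=209≡1. Apply D(y)=19·(y−5) mod 26:
t(19): 19·(19−5)=266≡6 → g
v(21): 19·(21−5)=304≡18 → s
x(23): 19·(23−5)=342≡4 → e
d(3): 19·(3−5)=-38≡14 → o
u(20): 19·(20−5)=285≡25 → z

gseoz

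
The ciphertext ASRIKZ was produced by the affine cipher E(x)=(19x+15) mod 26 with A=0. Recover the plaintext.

RHWBXG

The inverse of 19 mod 26 is 11, since 19·11=209≡1. Apply D(y)=11·(y−15) mod 26:
A(0): 11·(0−15)=-165≡17 → R
S(18): 11·(18−15)=33≡7 → H
R(17): 11·(17−15)=22 → W
I(8): 11·(8−15)=-77≡1 → B
K(10): 11·(10−15)=-55≡23 → X
Z(25): 11·(25−15)=110≡6 → G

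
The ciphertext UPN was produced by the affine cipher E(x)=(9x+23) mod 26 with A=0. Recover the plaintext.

RCW

The inverse of 9 mod 26 is 3, since 9·3=27≡1. Apply D(y)=3·(y−23) mod 26:
U(20): 3·(20−23)=-9≡17 → R
P(15): 3·(15−23)=-24≡2 → C
N(13): 3·(13−23)=-30≡22 → W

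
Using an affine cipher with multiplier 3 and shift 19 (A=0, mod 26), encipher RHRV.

R(17): 3·17+19=70≡18 → S
H(7): 3·7+19=40≡14 → O
R(17): 3·17+19=70≡18 → S
V(21): 3·21+19=82≡4 → E

SOSE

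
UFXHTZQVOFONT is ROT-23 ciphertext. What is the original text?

XIAKWCTYRIRQW

U(20): 20−23=-3≡23 → X
F(5): 5−23=-18≡8 → I
X(23): 23−23=0 → A
H(7): 7−23=-16≡10 → K
T(19): 19−23=-4≡22 → W
Z(25): 25−23=2 → C
Q(16): 16−23=-7≡19 → T
V(21): 21−23=-2≡24 → Y
O(14): 14−23=-9≡17 → R
F(5): 5−23=-18≡8 → I
O(14): 14−23=-9≡17 → R
N(13): 13−23=-10≡16 → Q
T(19): 19−23=-4≡22 → W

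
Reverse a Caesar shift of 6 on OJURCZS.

IDOLWTM

O(14): 14−6=8 → I
J(9): 9−6=3 → D
U(20): 20−6=14 → O
R(17): 17−6=11 → L
C(2): 2−6=-4≡22 → W
Z(25): 25−6=19 → T
S(18): 18−6=12 → M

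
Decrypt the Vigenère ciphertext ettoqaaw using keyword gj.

Repeat the key across the ciphertext: gjgjgjgj
e(4)−g(6): -2≡24 → y
t(19)−j(9): 10 → k
t(19)−g(6): 13 → n
o(14)−j(9): 5 → f
q(16)−g(6): 10 → k
a(0)−j(9): -9≡17 → r
a(0)−g(6): -6≡20 → u
w(22)−j(9): 13 → n

yknfkrun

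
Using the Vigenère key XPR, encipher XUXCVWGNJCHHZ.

UJOZKNDCAZWYW

Repeat the key across the message: XPRXPRXPRXPRX
X(23)+X(23): 46≡20 → U
U(20)+P(15): 35≡9 → J
X(23)+R(17): 40≡14 → O
C(2)+X(23): 25 → Z
V(21)+P(15): 36≡10 → K
W(22)+R(17): 39≡13 → N
G(6)+X(23): 29≡3 → D
N(13)+P(15): 28≡2 → C
J(9)+R(17): 26≡0 → A
C(2)+X(23): 25 → Z
H(7)+P(15): 22 → W
H(7)+R(17): 24 → Y
Z(25)+X(23): 48≡22 → W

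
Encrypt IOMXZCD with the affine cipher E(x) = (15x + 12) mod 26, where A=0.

I(8): 15·8+12=132≡2 → C
O(14): 15·14+12=222≡14 → O
M(12): 15·12+12=192≡10 → K
X(23): 15·23+12=357≡19 → T
Z(25): 15·25+12=387≡23 → X
C(2): 15·2+12=42≡16 → Q
D(3): 15·3+12=57≡5 → F

COKTXQF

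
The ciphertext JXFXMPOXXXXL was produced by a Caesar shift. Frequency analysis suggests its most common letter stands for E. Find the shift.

The most frequent ciphertext letter is X (appears 6 times).
X is position 23; E is position 4.
Shift = 19.

19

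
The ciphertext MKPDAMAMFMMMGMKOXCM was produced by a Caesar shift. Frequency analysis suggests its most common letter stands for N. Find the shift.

25

The most frequent ciphertext letter is M (appears 8 times).
M is position 12; N is position 13.
Shift = -1≡25.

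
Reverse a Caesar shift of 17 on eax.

njg

e(4): 4−17=-13≡13 → n
a(0): 0−17=-17≡9 → j
x(23): 23−17=6 → g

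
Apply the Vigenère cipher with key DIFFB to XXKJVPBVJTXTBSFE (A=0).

AFPOWSJAOUABGXGH

Repeat the key across the message: DIFFBDIFFBDIFFBD
X(23)+D(3): 26≡0 → A
X(23)+I(8): 31≡5 → F
K(10)+F(5): 15 → P
J(9)+F(5): 14 → O
V(21)+B(1): 22 → W
P(15)+D(3): 18 → S
B(1)+I(8): 9 → J
V(21)+F(5): 26≡0 → A
J(9)+F(5): 14 → O
T(19)+B(1): 20 → U
X(23)+D(3): 26≡0 → A
T(19)+I(8): 27≡1 → B
B(1)+F(5): 6 → G
S(18)+F(5): 23 → X
F(5)+B(1): 6 → G
E(4)+D(3): 7 → H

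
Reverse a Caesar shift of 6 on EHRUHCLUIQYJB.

E(4): 4−6=-2≡24 → Y
H(7): 7−6=1 → B
R(17): 17−6=11 → L
U(20): 20−6=14 → O
H(7): 7−6=1 → B
C(2): 2−6=-4≡22 → W
L(11): 11−6=5 → F
U(20): 20−6=14 → O
I(8): 8−6=2 → C
Q(16): 16−6=10 → K
Y(24): 24−6=18 → S
J(9): 9−6=3 → D
B(1): 1−6=-5≡21 → V

YBLOBWFOCKSDV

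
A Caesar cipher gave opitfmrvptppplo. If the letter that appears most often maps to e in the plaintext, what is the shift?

11

The most frequent ciphertext letter is p (appears 5 times).
p is position 15; e is position 4.
Shift = 11.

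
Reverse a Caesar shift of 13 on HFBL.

USOY

H(7): 7−13=-6≡20 → U
F(5): 5−13=-8≡18 → S
B(1): 1−13=-12≡14 → O
L(11): 11−13=-2≡24 → Y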